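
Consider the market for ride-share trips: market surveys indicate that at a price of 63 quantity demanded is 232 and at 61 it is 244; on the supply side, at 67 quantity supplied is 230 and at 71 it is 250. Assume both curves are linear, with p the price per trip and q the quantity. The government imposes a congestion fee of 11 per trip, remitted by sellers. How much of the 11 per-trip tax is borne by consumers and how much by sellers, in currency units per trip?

Demand slope: (244 − 232)/(61 − 63) = -6, so qd = 610 − 6p.
Supply slope: (250 − 230)/(71 − 67) = 5, so qs = 5p − 105.
Without the tax, 610 − 6p = 5p − 105 gives 11p = 715, so p* = 65 and q* = 220.
With the tax collected from sellers, supply shifts: qs = 5(p − 11) − 105.
New equilibrium: consumers pay 70, sellers receive 59, q = 190. (Wedge: pb − ps = 11.)
Burden on consumers: 5; on sellers: 6. (They sum to 11.)
The less price-elastic side of the market bears the larger share of a per-unit tax.

Consumers bear 5 per trip; sellers bear 6 per trip.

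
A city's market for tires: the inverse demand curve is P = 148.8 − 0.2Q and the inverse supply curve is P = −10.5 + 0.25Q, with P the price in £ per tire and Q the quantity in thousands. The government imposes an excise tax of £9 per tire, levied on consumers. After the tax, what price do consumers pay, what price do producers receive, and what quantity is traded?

Inverting to Q(P) form: Qd = 744 − 5P; Qs = 4P + 42.
Without the tax, 744 − 5P = 4P + 42 gives 9P = 702, so P* = £78 and Q* = 354.
With the tax collected from consumers, demand (in seller-price terms) shifts: Qd = 744 − 5(P + 9).
New equilibrium: consumers pay £82, producers receive £73, Q = 334. (Wedge: Pb − Ps = 9.)

Consumers pay £82; producers receive £73; quantity = 334.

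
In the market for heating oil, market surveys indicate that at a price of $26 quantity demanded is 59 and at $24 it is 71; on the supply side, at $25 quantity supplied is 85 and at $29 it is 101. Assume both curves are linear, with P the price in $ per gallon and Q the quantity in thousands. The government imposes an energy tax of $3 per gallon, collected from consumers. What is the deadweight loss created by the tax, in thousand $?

Deadweight loss = $10.8 thousand.

Demand slope: (71 − 59)/(24 − 26) = -6, so Qd = 215 − 6P.
Supply slope: (101 − 85)/(29 − 25) = 4, so Qs = 4P − 15.
Before the tax: set 215 − 6P = 4P − 15 → P* = $23, Q* = 77.
With the tax collected from consumers, demand (in seller-price terms) shifts: Qd = 215 − 6(P + 3).
Solving gives Q = 69.8 with consumers paying $24.2 and sellers receiving $21.2 (the $3 wedge).
Quantity falls by |ΔQ| = |77 − 69.8| = 7.2.
DWL = ½ · t · |ΔQ| = ½ · 3 · 7.2 = $10.8.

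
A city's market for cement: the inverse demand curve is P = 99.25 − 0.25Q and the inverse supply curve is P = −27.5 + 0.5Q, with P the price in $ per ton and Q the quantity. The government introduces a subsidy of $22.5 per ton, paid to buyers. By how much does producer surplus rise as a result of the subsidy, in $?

Rewrite in direct form: Qd = 397 − 4P and Qs = 2P + 55.
Before the subsidy: set 397 − 4P = 2P + 55 → P* = $57, Q* = 169.
With a per-unit subsidy paid to buyers, each effectively pays P − 22.5, so demand becomes Qd = 397 − 4(P − 22.5).
Solving gives Q = 199 with buyers paying $49.5 and producers receiving $72 (the $22.5 wedge).
ΔPS is the trapezoid between Q = 199 and Q = 169 of height $15: ½ · (169 + 199) · 15 = $2760.

Producer surplus rises by $2760.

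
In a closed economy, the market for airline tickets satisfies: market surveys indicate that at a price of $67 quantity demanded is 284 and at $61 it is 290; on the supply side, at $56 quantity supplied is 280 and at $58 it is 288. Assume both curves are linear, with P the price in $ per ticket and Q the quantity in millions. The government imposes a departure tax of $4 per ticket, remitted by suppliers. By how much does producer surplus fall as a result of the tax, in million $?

Producer surplus falls by $232.32 million.

Demand slope: (290 − 284)/(61 − 67) = -1, so Qd = 351 − P.
Supply slope: (288 − 280)/(58 − 56) = 4, so Qs = 4P + 56.
Before the tax: set 351 − P = 4P + 56 → P* = $59, Q* = 292.
With the tax collected from suppliers, supply shifts: Qs = 4(P − 4) + 56.
Solving gives Q = 288.8 with buyers paying $62.2 and suppliers receiving $58.2 (the $4 wedge).
ΔPS is the trapezoid between Q = 288.8 and Q = 292 of height $0.8: ½ · (292 + 288.8) · 0.8 = $232.32.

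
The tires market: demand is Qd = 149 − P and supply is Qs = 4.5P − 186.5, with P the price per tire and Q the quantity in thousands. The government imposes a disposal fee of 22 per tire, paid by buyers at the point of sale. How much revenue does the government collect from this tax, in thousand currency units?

Without the tax, 149 − P = 4.5P − 186.5 gives 5.5P = 335.5, so P* = 61 and Q* = 88.
With the tax collected from buyers, demand (in seller-price terms) shifts: Qd = 149 − (P + 22).
New equilibrium: buyers pay 79, sellers receive 57, Q = 70. (Wedge: Pb − Ps = 22.)
Revenue = t · Q = 22 · 70 = 1540.

Tax revenue = 1540 thousand.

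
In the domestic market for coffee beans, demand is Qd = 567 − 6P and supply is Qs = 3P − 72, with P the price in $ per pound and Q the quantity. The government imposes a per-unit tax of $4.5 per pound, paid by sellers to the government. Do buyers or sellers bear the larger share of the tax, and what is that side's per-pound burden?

Without the tax, 567 − 6P = 3P − 72 gives 9P = 639, so P* = $71 and Q* = 141.
With the tax collected from sellers, supply shifts: Qs = 3(P − 4.5) − 72.
Solving gives Q = 132 with buyers paying $72.5 and sellers receiving $68 (the $4.5 wedge).
Per-pound burden: buyers $1.5, sellers $3.
Sellers take the larger share because supply is less price-elastic here (demand slope 6 vs supply slope 3).

Sellers bear the larger share: $3 per pound.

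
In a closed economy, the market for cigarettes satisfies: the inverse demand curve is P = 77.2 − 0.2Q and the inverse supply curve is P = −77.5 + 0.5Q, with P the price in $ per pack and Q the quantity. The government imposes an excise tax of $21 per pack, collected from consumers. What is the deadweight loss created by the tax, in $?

Deadweight loss = $315.

Inverting to Q(P) form: Qd = 386 − 5P; Qs = 2P + 155.
Without the tax, 386 − 5P = 2P + 155 gives 7P = 231, so P* = $33 and Q* = 221.
With the tax collected from consumers, demand (in seller-price terms) shifts: Qd = 386 − 5(P + 21).
New equilibrium: consumers pay $39, suppliers receive $18, Q = 191. (Wedge: Pb − Ps = 21.)
Quantity falls by |ΔQ| = |221 − 191| = 30.
DWL = ½ · t · |ΔQ| = ½ · 21 · 30 = $315.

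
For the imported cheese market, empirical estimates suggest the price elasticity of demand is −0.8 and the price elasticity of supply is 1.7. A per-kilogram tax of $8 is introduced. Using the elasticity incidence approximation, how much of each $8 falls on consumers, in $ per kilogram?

Consumers bear ≈ $5.44 per kilogram.

Incidence ratio: consumers' share ≈ εs / (εs + |εd|) = 1.7 / (1.7 + 0.8) = 0.68.
So consumers bear ≈ 0.68 × $8 = $5.44; suppliers bear $2.56.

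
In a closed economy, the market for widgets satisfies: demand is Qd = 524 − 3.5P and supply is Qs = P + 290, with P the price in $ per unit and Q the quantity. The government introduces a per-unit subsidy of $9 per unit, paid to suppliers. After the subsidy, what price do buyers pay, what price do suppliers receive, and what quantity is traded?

Buyers pay $50; suppliers receive $59; quantity = 349.

Before the subsidy: set 524 − 3.5P = P + 290 → P* = $52, Q* = 342.
With a per-unit subsidy paid to suppliers, each receives P + 9 per unit sold, so supply becomes Qs = (P + 9) + 290.
New equilibrium: buyers pay $50, suppliers receive $59, Q = 349. (Wedge: Pb − Ps = −9.)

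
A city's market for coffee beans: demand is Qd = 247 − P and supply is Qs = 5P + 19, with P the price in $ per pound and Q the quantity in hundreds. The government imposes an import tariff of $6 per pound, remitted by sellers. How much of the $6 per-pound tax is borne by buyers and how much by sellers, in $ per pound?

Without the tax, 247 − P = 5P + 19 gives 6P = 228, so P* = $38 and Q* = 209.
With the tax collected from sellers, supply shifts: Qs = 5(P − 6) + 19.
New equilibrium: buyers pay $43, sellers receive $37, Q = 204. (Wedge: Pb − Ps = 6.)
Burden on buyers: $5; on sellers: $1. (They sum to $6.)

Buyers bear $5 per pound; sellers bear $1 per pound.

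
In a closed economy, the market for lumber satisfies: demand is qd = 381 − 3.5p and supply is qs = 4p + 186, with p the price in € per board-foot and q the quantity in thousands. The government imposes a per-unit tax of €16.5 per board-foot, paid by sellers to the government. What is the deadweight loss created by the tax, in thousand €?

Deadweight loss = €254.1 thousand.

Without the tax, 381 − 3.5p = 4p + 186 gives 7.5p = 195, so p* = €26 and q* = 290.
With the tax collected from sellers, supply shifts: qs = 4(p − 16.5) + 186.
Solving gives q = 259.2 with buyers paying €34.8 and sellers receiving €18.3 (the €16.5 wedge).
Quantity falls by |ΔQ| = |290 − 259.2| = 30.8.
DWL = ½ · t · |ΔQ| = ½ · 16.5 · 30.8 = €254.1.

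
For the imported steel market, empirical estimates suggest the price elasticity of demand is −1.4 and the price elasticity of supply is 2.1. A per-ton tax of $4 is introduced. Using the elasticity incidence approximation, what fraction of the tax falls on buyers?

Incidence ratio: buyers' share ≈ εs / (εs + |εd|) = 2.1 / (2.1 + 1.4) = 0.6.
Supply is the more elastic side, so buyers bear the larger share.

Buyers' share ≈ 0.6.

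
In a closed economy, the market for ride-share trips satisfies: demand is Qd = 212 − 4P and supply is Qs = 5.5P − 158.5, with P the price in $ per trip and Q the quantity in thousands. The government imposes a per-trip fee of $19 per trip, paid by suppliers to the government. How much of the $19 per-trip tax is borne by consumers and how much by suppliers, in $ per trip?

Consumers bear $11 per trip; suppliers bear $8 per trip.

Before the tax: set 212 − 4P = 5.5P − 158.5 → P* = $39, Q* = 56.
With the tax collected from suppliers, supply shifts: Qs = 5.5(P − 19) − 158.5.
New equilibrium: consumers pay $50, suppliers receive $31, Q = 12. (Wedge: Pb − Ps = 19.)
Burden on consumers: $11; on suppliers: $8. (They sum to $19.)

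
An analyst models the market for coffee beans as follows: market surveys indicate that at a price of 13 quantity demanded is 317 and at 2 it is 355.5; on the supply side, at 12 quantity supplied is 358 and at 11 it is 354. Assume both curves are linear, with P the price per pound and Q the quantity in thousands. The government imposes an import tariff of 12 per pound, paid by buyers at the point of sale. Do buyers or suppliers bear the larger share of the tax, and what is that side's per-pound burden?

Buyers bear the larger share: 6.4 per pound.

Demand slope: (355.5 − 317)/(2 − 13) = -3.5, so Qd = 362.5 − 3.5P.
Supply slope: (354 − 358)/(11 − 12) = 4, so Qs = 4P + 310.
Without the tax, 362.5 − 3.5P = 4P + 310 gives 7.5P = 52.5, so P* = 7 and Q* = 338.
With the tax collected from buyers, demand (in seller-price terms) shifts: Qd = 362.5 − 3.5(P + 12).
New equilibrium: buyers pay 13.4, suppliers receive 1.4, Q = 315.6. (Wedge: Pb − Ps = 12.)
Per-pound burden: buyers 6.4, suppliers 5.6.
Buyers take the larger share because demand is less price-elastic here (demand slope 3.5 vs supply slope 4).
The less price-elastic side of the market bears the larger share of a per-unit tax.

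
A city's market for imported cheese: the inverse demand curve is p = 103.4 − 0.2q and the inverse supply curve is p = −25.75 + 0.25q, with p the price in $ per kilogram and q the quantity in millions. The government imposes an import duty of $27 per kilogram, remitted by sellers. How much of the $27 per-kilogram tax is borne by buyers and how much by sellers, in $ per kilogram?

Buyers bear $12 per kilogram; sellers bear $15 per kilogram.

Inverting to q(p) form: qd = 517 − 5p; qs = 4p + 103.
Without the tax, 517 − 5p = 4p + 103 gives 9p = 414, so p* = $46 and q* = 287.
With the tax collected from sellers, supply shifts: qs = 4(p − 27) + 103.
Solving gives q = 227 with buyers paying $58 and sellers receiving $31 (the $27 wedge).
Burden on buyers: $12; on sellers: $15. (They sum to $27.)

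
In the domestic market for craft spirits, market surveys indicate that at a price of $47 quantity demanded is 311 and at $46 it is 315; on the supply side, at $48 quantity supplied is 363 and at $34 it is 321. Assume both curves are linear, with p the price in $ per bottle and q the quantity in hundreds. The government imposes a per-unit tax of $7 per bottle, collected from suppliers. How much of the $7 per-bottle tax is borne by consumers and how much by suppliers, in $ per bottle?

Demand slope: (315 − 311)/(46 − 47) = -4, so qd = 499 − 4p.
Supply slope: (321 − 363)/(34 − 48) = 3, so qs = 3p + 219.
Before the tax: set 499 − 4p = 3p + 219 → p* = $40, q* = 339.
With the tax collected from suppliers, supply shifts: qs = 3(p − 7) + 219.
New equilibrium: consumers pay $43, suppliers receive $36, q = 327. (Wedge: pb − ps = 7.)
Burden on consumers: $3; on suppliers: $4. (They sum to $7.)
The less price-elastic side of the market bears the larger share of a per-unit tax.

Consumers bear $3 per bottle; suppliers bear $4 per bottle.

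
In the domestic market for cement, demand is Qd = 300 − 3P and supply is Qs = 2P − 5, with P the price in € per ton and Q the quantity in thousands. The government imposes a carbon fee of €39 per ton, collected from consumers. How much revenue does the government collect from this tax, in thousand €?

Before the tax: set 300 − 3P = 2P − 5 → P* = €61, Q* = 117.
With the tax collected from consumers, demand (in seller-price terms) shifts: Qd = 300 − 3(P + 39).
New equilibrium: consumers pay €76.6, producers receive €37.6, Q = 70.2. (Wedge: Pb − Ps = 39.)
Revenue = t · Q = 39 · 70.2 = €2737.8.

Tax revenue = €2737.8 thousand.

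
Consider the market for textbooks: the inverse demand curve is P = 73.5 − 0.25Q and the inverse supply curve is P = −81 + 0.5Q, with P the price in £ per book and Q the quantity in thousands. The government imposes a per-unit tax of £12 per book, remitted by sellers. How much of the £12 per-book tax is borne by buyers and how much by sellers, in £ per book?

Inverting to Q(P) form: Qd = 294 − 4P; Qs = 2P + 162.
Without the tax, 294 − 4P = 2P + 162 gives 6P = 132, so P* = £22 and Q* = 206.
With the tax collected from sellers, supply shifts: Qs = 2(P − 12) + 162.
Solving gives Q = 190 with buyers paying £26 and sellers receiving £14 (the £12 wedge).
Burden on buyers: £4; on sellers: £8. (They sum to £12.)
The less price-elastic side of the market bears the larger share of a per-unit tax.

Buyers bear £4 per book; sellers bear £8 per book.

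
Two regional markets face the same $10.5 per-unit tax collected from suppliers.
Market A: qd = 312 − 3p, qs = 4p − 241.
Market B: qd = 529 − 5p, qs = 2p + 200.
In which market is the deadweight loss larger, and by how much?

Market A: pre-tax p* = $79, q* = 75; post-tax q = 57; deadweight loss = $94.5.
Market B: pre-tax p* = $47, q* = 294; post-tax q = 279; deadweight loss = $78.75.
Difference: $94.5 vs $78.75 → market A is larger by $15.75.

Market A, by $15.75.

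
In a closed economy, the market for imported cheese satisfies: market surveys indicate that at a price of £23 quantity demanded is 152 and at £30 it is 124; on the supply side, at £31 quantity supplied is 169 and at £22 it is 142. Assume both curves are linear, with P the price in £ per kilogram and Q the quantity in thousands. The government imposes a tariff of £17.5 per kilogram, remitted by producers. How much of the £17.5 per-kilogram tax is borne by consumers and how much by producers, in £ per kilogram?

Demand slope: (124 − 152)/(30 − 23) = -4, so Qd = 244 − 4P.
Supply slope: (142 − 169)/(22 − 31) = 3, so Qs = 3P + 76.
Without the tax, 244 − 4P = 3P + 76 gives 7P = 168, so P* = £24 and Q* = 148.
With the tax collected from producers, supply shifts: Qs = 3(P − 17.5) + 76.
Solving gives Q = 118 with consumers paying £31.5 and producers receiving £14 (the £17.5 wedge).
Burden on consumers: £7.5; on producers: £10. (They sum to £17.5.)
The less price-elastic side of the market bears the larger share of a per-unit tax.

Consumers bear £7.5 per kilogram; producers bear £10 per kilogram.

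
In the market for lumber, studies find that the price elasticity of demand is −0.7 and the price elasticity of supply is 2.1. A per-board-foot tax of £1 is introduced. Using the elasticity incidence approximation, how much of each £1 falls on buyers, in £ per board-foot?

Incidence ratio: buyers' share ≈ εs / (εs + |εd|) = 2.1 / (2.1 + 0.7) = 0.75.
So buyers bear ≈ 0.75 × £1 = £0.75; sellers bear £0.25.

Buyers bear ≈ £0.75 per board-foot.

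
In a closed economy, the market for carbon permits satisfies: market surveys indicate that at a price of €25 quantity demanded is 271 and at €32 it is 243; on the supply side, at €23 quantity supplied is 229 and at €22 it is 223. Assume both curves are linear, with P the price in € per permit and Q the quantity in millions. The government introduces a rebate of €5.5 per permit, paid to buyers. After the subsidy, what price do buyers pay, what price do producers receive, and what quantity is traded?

Buyers pay €24.7; producers receive €30.2; quantity = 272.2.

Demand slope: (243 − 271)/(32 − 25) = -4, so Qd = 371 − 4P.
Supply slope: (223 − 229)/(22 − 23) = 6, so Qs = 6P + 91.
Without the subsidy, 371 − 4P = 6P + 91 gives 10P = 280, so P* = €28 and Q* = 259.
With a per-unit subsidy paid to buyers, each effectively pays P − 5.5, so demand becomes Qd = 371 − 4(P − 5.5).
New equilibrium: buyers pay €24.7, producers receive €30.2, Q = 272.2. (Wedge: Pb − Ps = −5.5.)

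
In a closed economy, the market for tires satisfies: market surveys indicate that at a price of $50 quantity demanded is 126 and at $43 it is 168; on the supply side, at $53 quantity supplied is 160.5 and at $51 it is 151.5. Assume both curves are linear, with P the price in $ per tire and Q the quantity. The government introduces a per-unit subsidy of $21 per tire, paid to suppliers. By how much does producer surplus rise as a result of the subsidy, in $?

Producer surplus rises by $1980.

Demand slope: (168 − 126)/(43 − 50) = -6, so Qd = 426 − 6P.
Supply slope: (151.5 − 160.5)/(51 − 53) = 4.5, so Qs = 4.5P − 78.
Without the subsidy, 426 − 6P = 4.5P − 78 gives 10.5P = 504, so P* = $48 and Q* = 138.
With a per-unit subsidy paid to suppliers, each receives P + 21 per unit sold, so supply becomes Qs = 4.5(P + 21) − 78.
Solving gives Q = 192 with buyers paying $39 and suppliers receiving $60 (the $21 wedge).
ΔPS is the trapezoid between Q = 192 and Q = 138 of height $12: ½ · (138 + 192) · 12 = $1980.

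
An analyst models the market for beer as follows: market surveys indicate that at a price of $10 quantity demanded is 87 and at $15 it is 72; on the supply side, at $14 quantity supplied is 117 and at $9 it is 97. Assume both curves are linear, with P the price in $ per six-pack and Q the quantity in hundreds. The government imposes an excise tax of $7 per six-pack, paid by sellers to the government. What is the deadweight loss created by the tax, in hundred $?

Deadweight loss = $42 hundred.

Demand slope: (72 − 87)/(15 − 10) = -3, so Qd = 117 − 3P.
Supply slope: (97 − 117)/(9 − 14) = 4, so Qs = 4P + 61.
Without the tax, 117 − 3P = 4P + 61 gives 7P = 56, so P* = $8 and Q* = 93.
With the tax collected from sellers, supply shifts: Qs = 4(P − 7) + 61.
New equilibrium: buyers pay $12, sellers receive $5, Q = 81. (Wedge: Pb − Ps = 7.)
Quantity falls by |ΔQ| = |93 − 81| = 12.
DWL = ½ · t · |ΔQ| = ½ · 7 · 12 = $42.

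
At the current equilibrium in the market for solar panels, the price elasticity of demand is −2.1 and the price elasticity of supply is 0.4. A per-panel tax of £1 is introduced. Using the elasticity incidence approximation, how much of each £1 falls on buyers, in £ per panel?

Incidence ratio: buyers' share ≈ εs / (εs + |εd|) = 0.4 / (0.4 + 2.1) = 0.16.
So buyers bear ≈ 0.16 × £1 = £0.16; producers bear £0.84.

Buyers bear ≈ £0.16 per panel.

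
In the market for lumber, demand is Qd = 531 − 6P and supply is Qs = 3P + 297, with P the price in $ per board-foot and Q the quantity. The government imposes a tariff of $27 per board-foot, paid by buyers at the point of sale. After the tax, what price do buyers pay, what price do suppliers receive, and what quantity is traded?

Before the tax: set 531 − 6P = 3P + 297 → P* = $26, Q* = 375.
With the tax collected from buyers, demand (in seller-price terms) shifts: Qd = 531 − 6(P + 27).
Solving gives Q = 321 with buyers paying $35 and suppliers receiving $8 (the $27 wedge).

Buyers pay $35; suppliers receive $8; quantity = 321.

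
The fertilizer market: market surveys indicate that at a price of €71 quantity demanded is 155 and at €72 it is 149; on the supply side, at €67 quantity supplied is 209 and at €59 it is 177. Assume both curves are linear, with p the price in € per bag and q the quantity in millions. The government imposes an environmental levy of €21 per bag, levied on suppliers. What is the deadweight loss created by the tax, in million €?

Deadweight loss = €529.2 million.

Demand slope: (149 − 155)/(72 − 71) = -6, so qd = 581 − 6p.
Supply slope: (177 − 209)/(59 − 67) = 4, so qs = 4p − 59.
Without the tax, 581 − 6p = 4p − 59 gives 10p = 640, so p* = €64 and q* = 197.
With the tax collected from suppliers, supply shifts: qs = 4(p − 21) − 59.
Solving gives q = 146.6 with buyers paying €72.4 and suppliers receiving €51.4 (the €21 wedge).
Quantity falls by |ΔQ| = |197 − 146.6| = 50.4.
DWL = ½ · t · |ΔQ| = ½ · 21 · 50.4 = €529.2.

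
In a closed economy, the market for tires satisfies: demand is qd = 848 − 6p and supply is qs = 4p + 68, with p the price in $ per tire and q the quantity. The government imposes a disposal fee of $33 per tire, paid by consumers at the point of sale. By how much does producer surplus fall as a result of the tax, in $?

Before the tax: set 848 − 6p = 4p + 68 → p* = $78, q* = 380.
With the tax collected from consumers, demand (in seller-price terms) shifts: qd = 848 − 6(p + 33).
New equilibrium: consumers pay $91.2, suppliers receive $58.2, q = 300.8. (Wedge: pb − ps = 33.)
ΔPS is the trapezoid between Q = 300.8 and Q = 380 of height $19.8: ½ · (380 + 300.8) · 19.8 = $6739.92.

Producer surplus falls by $6739.92.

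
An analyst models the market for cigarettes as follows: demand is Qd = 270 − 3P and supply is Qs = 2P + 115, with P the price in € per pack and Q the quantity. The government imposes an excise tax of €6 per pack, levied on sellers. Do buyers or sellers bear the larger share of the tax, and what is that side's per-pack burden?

Without the tax, 270 − 3P = 2P + 115 gives 5P = 155, so P* = €31 and Q* = 177.
With the tax collected from sellers, supply shifts: Qs = 2(P − 6) + 115.
Solving gives Q = 169.8 with buyers paying €33.4 and sellers receiving €27.4 (the €6 wedge).
Per-pack burden: buyers €2.4, sellers €3.6.
Sellers take the larger share because supply is less price-elastic here (demand slope 3 vs supply slope 2).

Sellers bear the larger share: €3.6 per pack.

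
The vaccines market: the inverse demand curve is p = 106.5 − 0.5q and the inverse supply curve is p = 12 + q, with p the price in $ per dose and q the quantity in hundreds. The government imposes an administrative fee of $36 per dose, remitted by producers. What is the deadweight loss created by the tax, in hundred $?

Deadweight loss = $432 hundred.

Inverting to q(p) form: qd = 213 − 2p; qs = p − 12.
Before the tax: set 213 − 2p = p − 12 → p* = $75, q* = 63.
With the tax collected from producers, supply shifts: qs = (p − 36) − 12.
New equilibrium: consumers pay $87, producers receive $51, q = 39. (Wedge: pb − ps = 36.)
Quantity falls by |ΔQ| = |63 − 39| = 24.
DWL = ½ · t · |ΔQ| = ½ · 36 · 24 = $432.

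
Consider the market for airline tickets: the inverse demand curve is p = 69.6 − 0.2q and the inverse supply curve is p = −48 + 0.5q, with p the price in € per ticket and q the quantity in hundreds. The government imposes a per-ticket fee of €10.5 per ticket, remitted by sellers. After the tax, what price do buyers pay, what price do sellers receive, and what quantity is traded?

Inverting to q(p) form: qd = 348 − 5p; qs = 2p + 96.
Before the tax: set 348 − 5p = 2p + 96 → p* = €36, q* = 168.
With the tax collected from sellers, supply shifts: qs = 2(p − 10.5) + 96.
Solving gives q = 153 with buyers paying €39 and sellers receiving €28.5 (the €10.5 wedge).

Buyers pay €39; sellers receive €28.5; quantity = 153.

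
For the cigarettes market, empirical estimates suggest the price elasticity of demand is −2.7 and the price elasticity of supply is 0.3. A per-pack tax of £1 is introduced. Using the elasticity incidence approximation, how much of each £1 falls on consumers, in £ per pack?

Incidence ratio: consumers' share ≈ εs / (εs + |εd|) = 0.3 / (0.3 + 2.7) = 0.1.
So consumers bear ≈ 0.1 × £1 = £0.1; suppliers bear £0.9.

Consumers bear ≈ £0.1 per pack.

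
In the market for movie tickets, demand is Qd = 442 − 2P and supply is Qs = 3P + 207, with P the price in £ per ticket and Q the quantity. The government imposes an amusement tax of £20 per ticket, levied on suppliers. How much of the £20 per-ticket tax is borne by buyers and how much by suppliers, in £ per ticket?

Without the tax, 442 − 2P = 3P + 207 gives 5P = 235, so P* = £47 and Q* = 348.
With the tax collected from suppliers, supply shifts: Qs = 3(P − 20) + 207.
New equilibrium: buyers pay £59, suppliers receive £39, Q = 324. (Wedge: Pb − Ps = 20.)
Burden on buyers: £12; on suppliers: £8. (They sum to £20.)

Buyers bear £12 per ticket; suppliers bear £8 per ticket.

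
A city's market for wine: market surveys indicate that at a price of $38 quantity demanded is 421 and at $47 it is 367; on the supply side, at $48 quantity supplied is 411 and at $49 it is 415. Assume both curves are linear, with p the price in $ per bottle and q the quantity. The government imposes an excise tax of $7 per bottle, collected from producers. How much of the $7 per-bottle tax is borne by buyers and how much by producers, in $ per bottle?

Demand slope: (367 − 421)/(47 − 38) = -6, so qd = 649 − 6p.
Supply slope: (415 − 411)/(49 − 48) = 4, so qs = 4p + 219.
Before the tax: set 649 − 6p = 4p + 219 → p* = $43, q* = 391.
With the tax collected from producers, supply shifts: qs = 4(p − 7) + 219.
Solving gives q = 374.2 with buyers paying $45.8 and producers receiving $38.8 (the $7 wedge).
Burden on buyers: $2.8; on producers: $4.2. (They sum to $7.)
The less price-elastic side of the market bears the larger share of a per-unit tax.

Buyers bear $2.8 per bottle; producers bear $4.2 per bottle.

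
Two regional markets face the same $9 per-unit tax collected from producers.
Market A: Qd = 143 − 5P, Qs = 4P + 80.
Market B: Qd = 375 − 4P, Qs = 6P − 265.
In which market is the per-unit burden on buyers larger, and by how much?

Market B, by $1.4.

Market A: pre-tax P* = $7, Q* = 108; post-tax Q = 88; per-unit burden on buyers = $4.
Market B: pre-tax P* = $64, Q* = 119; post-tax Q = 97.4; per-unit burden on buyers = $5.4.
Difference: $4 vs $5.4 → market B is larger by $1.4.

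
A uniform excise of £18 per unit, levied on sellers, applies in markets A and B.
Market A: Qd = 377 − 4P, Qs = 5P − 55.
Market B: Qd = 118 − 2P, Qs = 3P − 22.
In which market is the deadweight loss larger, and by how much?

Market A, by £165.6.

Market A: pre-tax P* = £48, Q* = 185; post-tax Q = 145; deadweight loss = £360.
Market B: pre-tax P* = £28, Q* = 62; post-tax Q = 40.4; deadweight loss = £194.4.
Difference: £360 vs £194.4 → market A is larger by £165.6.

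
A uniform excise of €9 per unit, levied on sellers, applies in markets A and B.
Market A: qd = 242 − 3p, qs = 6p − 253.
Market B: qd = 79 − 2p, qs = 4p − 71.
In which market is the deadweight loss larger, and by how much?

Market A, by €27.

Market A: pre-tax p* = €55, q* = 77; post-tax q = 59; deadweight loss = €81.
Market B: pre-tax p* = €25, q* = 29; post-tax q = 17; deadweight loss = €54.
Difference: €81 vs €54 → market A is larger by €27.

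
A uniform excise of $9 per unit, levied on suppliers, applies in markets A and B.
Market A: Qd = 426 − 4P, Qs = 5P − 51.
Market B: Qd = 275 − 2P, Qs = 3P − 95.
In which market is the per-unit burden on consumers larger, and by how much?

Market B, by $0.4.

Market A: pre-tax P* = $53, Q* = 214; post-tax Q = 194; per-unit burden on consumers = $5.
Market B: pre-tax P* = $74, Q* = 127; post-tax Q = 116.2; per-unit burden on consumers = $5.4.
Difference: $5 vs $5.4 → market B is larger by $0.4.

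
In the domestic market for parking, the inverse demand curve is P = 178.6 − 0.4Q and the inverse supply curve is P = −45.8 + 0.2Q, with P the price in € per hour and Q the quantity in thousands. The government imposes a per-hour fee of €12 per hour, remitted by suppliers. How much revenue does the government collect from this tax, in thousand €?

Tax revenue = €4248 thousand.

Inverting to Q(P) form: Qd = 446.5 − 2.5P; Qs = 5P + 229.
Without the tax, 446.5 − 2.5P = 5P + 229 gives 7.5P = 217.5, so P* = €29 and Q* = 374.
With the tax collected from suppliers, supply shifts: Qs = 5(P − 12) + 229.
Solving gives Q = 354 with buyers paying €37 and suppliers receiving €25 (the €12 wedge).
Revenue = t · Q = 12 · 354 = €4248.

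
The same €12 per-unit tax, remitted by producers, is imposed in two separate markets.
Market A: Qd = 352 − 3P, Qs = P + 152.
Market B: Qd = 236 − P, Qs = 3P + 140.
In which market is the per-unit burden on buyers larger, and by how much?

Market B, by €6.

Market A: pre-tax P* = €50, Q* = 202; post-tax Q = 193; per-unit burden on buyers = €3.
Market B: pre-tax P* = €24, Q* = 212; post-tax Q = 203; per-unit burden on buyers = €9.
Difference: €3 vs €9 → market B is larger by €6.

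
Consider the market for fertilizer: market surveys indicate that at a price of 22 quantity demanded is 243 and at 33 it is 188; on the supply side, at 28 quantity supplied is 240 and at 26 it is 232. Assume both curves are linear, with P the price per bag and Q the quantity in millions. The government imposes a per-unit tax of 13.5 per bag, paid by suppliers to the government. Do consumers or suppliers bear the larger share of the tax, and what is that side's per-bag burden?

Demand slope: (188 − 243)/(33 − 22) = -5, so Qd = 353 − 5P.
Supply slope: (232 − 240)/(26 − 28) = 4, so Qs = 4P + 128.
Without the tax, 353 − 5P = 4P + 128 gives 9P = 225, so P* = 25 and Q* = 228.
With the tax collected from suppliers, supply shifts: Qs = 4(P − 13.5) + 128.
New equilibrium: consumers pay 31, suppliers receive 17.5, Q = 198. (Wedge: Pb − Ps = 13.5.)
Per-bag burden: consumers 6, suppliers 7.5.
Suppliers take the larger share because supply is less price-elastic here (demand slope 5 vs supply slope 4).

Suppliers bear the larger share: 7.5 per bag.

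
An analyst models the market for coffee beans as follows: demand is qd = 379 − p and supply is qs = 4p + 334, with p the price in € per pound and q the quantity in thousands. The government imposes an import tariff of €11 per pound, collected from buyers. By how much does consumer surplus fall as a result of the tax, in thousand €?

Consumer surplus falls by €3217.28 thousand.

Without the tax, 379 − p = 4p + 334 gives 5p = 45, so p* = €9 and q* = 370.
With the tax collected from buyers, demand (in seller-price terms) shifts: qd = 379 − (p + 11).
Solving gives q = 361.2 with buyers paying €17.8 and suppliers receiving €6.8 (the €11 wedge).
ΔCS is the trapezoid between Q = 361.2 and Q = 370 of height €8.8: ½ · (370 + 361.2) · 8.8 = €3217.28.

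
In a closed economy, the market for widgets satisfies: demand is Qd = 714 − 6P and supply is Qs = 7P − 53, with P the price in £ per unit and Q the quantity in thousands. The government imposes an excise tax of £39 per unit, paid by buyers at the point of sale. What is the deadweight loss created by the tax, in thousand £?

Before the tax: set 714 − 6P = 7P − 53 → P* = £59, Q* = 360.
With the tax collected from buyers, demand (in seller-price terms) shifts: Qd = 714 − 6(P + 39).
New equilibrium: buyers pay £80, producers receive £41, Q = 234. (Wedge: Pb − Ps = 39.)
Quantity falls by |ΔQ| = |360 − 234| = 126.
DWL = ½ · t · |ΔQ| = ½ · 39 · 126 = £2457.

Deadweight loss = £2457 thousand.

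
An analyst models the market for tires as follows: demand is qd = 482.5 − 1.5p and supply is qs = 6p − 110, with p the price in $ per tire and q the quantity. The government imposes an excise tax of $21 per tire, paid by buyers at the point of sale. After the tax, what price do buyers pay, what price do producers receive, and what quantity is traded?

Buyers pay $95.8; producers receive $74.8; quantity = 338.8.

Before the tax: set 482.5 − 1.5p = 6p − 110 → p* = $79, q* = 364.
With the tax collected from buyers, demand (in seller-price terms) shifts: qd = 482.5 − 1.5(p + 21).
New equilibrium: buyers pay $95.8, producers receive $74.8, q = 338.8. (Wedge: pb − ps = 21.)
The less price-elastic side of the market bears the larger share of a per-unit tax.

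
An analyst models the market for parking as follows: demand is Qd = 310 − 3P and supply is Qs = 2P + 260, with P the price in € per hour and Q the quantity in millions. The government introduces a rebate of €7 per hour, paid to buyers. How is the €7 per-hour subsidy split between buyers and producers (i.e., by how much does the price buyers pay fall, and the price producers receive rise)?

Buyers gain €2.8 per hour; producers gain €4.2 per hour.

Without the subsidy, 310 − 3P = 2P + 260 gives 5P = 50, so P* = €10 and Q* = 280.
With a per-unit subsidy paid to buyers, each effectively pays P − 7, so demand becomes Qd = 310 − 3(P − 7).
New equilibrium: buyers pay €7.2, producers receive €14.2, Q = 288.4. (Wedge: Pb − Ps = −7.)
Gain to buyers: €2.8; to producers: €4.2. (They sum to €7.)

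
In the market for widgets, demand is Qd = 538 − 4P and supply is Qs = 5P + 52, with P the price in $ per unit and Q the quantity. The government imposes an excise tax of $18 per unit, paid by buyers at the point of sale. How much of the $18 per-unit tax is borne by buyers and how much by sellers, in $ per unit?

Without the tax, 538 − 4P = 5P + 52 gives 9P = 486, so P* = $54 and Q* = 322.
With the tax collected from buyers, demand (in seller-price terms) shifts: Qd = 538 − 4(P + 18).
Solving gives Q = 282 with buyers paying $64 and sellers receiving $46 (the $18 wedge).
Burden on buyers: $10; on sellers: $8. (They sum to $18.)

Buyers bear $10 per unit; sellers bear $8 per unit.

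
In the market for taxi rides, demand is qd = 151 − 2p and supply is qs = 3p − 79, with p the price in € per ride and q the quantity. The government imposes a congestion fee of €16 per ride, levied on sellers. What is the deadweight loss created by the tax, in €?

Without the tax, 151 − 2p = 3p − 79 gives 5p = 230, so p* = €46 and q* = 59.
With the tax collected from sellers, supply shifts: qs = 3(p − 16) − 79.
Solving gives q = 39.8 with consumers paying €55.6 and sellers receiving €39.6 (the €16 wedge).
Quantity falls by |ΔQ| = |59 − 39.8| = 19.2.
DWL = ½ · t · |ΔQ| = ½ · 16 · 19.2 = €153.6.

Deadweight loss = €153.6.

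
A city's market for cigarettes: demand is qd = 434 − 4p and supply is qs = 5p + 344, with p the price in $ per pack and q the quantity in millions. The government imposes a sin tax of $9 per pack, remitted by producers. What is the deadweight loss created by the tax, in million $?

Before the tax: set 434 − 4p = 5p + 344 → p* = $10, q* = 394.
With the tax collected from producers, supply shifts: qs = 5(p − 9) + 344.
New equilibrium: consumers pay $15, producers receive $6, q = 374. (Wedge: pb − ps = 9.)
Quantity falls by |ΔQ| = |394 − 374| = 20.
DWL = ½ · t · |ΔQ| = ½ · 9 · 20 = $90.

Deadweight loss = $90 million.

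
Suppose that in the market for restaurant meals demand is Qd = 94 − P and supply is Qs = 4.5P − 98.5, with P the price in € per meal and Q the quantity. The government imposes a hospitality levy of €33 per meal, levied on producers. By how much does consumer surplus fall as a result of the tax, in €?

Consumer surplus falls by €1228.5.

Without the tax, 94 − P = 4.5P − 98.5 gives 5.5P = 192.5, so P* = €35 and Q* = 59.
With the tax collected from producers, supply shifts: Qs = 4.5(P − 33) − 98.5.
New equilibrium: consumers pay €62, producers receive €29, Q = 32. (Wedge: Pb − Ps = 33.)
ΔCS is the trapezoid between Q = 32 and Q = 59 of height €27: ½ · (59 + 32) · 27 = €1228.5.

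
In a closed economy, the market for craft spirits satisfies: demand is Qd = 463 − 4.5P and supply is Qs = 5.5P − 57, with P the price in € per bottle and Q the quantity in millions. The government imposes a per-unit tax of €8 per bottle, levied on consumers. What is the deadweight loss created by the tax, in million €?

Deadweight loss = €79.2 million.

Without the tax, 463 − 4.5P = 5.5P − 57 gives 10P = 520, so P* = €52 and Q* = 229.
With the tax collected from consumers, demand (in seller-price terms) shifts: Qd = 463 − 4.5(P + 8).
New equilibrium: consumers pay €56.4, suppliers receive €48.4, Q = 209.2. (Wedge: Pb − Ps = 8.)
Quantity falls by |ΔQ| = |229 − 209.2| = 19.8.
DWL = ½ · t · |ΔQ| = ½ · 8 · 19.8 = €79.2.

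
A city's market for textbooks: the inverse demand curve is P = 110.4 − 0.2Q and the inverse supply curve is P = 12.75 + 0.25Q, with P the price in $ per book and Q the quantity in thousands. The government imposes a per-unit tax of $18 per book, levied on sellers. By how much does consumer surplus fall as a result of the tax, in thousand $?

Consumer surplus falls by $1576 thousand.

Rewrite in direct form: Qd = 552 − 5P and Qs = 4P − 51.
Before the tax: set 552 − 5P = 4P − 51 → P* = $67, Q* = 217.
With the tax collected from sellers, supply shifts: Qs = 4(P − 18) − 51.
New equilibrium: buyers pay $75, sellers receive $57, Q = 177. (Wedge: Pb − Ps = 18.)
ΔCS is the trapezoid between Q = 177 and Q = 217 of height $8: ½ · (217 + 177) · 8 = $1576.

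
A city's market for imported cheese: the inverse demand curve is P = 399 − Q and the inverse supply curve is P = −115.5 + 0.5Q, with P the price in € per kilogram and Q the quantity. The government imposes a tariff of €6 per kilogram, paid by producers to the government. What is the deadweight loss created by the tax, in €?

Deadweight loss = €12.

Rewrite in direct form: Qd = 399 − P and Qs = 2P + 231.
Before the tax: set 399 − P = 2P + 231 → P* = €56, Q* = 343.
With the tax collected from producers, supply shifts: Qs = 2(P − 6) + 231.
Solving gives Q = 339 with buyers paying €60 and producers receiving €54 (the €6 wedge).
Quantity falls by |ΔQ| = |343 − 339| = 4.
DWL = ½ · t · |ΔQ| = ½ · 6 · 4 = €12.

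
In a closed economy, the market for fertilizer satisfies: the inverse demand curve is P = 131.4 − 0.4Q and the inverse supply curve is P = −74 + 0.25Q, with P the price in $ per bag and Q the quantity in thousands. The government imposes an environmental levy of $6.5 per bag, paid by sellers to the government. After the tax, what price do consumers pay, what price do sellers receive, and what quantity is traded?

Consumers pay $9; sellers receive $2.5; quantity = 306.

Rewrite in direct form: Qd = 328.5 − 2.5P and Qs = 4P + 296.
Before the tax: set 328.5 − 2.5P = 4P + 296 → P* = $5, Q* = 316.
With the tax collected from sellers, supply shifts: Qs = 4(P − 6.5) + 296.
Solving gives Q = 306 with consumers paying $9 and sellers receiving $2.5 (the $6.5 wedge).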